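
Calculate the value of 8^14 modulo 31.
Using repeated squaring. 14 = 8 + 4 + 2 (binary 1110). Repeated squaring mod 31: 8^1 ≡ 8; 8^2 ≡ 8² = 64 ≡ 2; 8^4 ≡ 2² = 4 ≡ 4; 8^8 ≡ 4² = 16 ≡ 16. Multiply: 8^14 = 8^8 × 8^4 × 8^2 ≡ 16 × 4 × 2 (mod 31): 16 × 4 = 64 ≡ 2; 2 × 2 = 4 ≡ 4. So 8^14 ≡ 4 (mod 31).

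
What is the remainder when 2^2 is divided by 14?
2 = 2 (binary 10). Repeated squaring mod 14: 2^1 ≡ 2; 2^2 ≡ 2² = 4 ≡ 4. So 2^2 ≡ 4 (mod 14).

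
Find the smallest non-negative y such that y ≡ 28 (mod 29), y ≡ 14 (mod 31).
231

Using the Chinese Remainder Theorem:
M = product of moduli = 899
For equation 1: M_1 = 31, 31 ≡ 2 (mod 29), inverse of 31 mod 29 is 15 (check: 2 × 15 = 30 ≡ 1 (mod 29))
For equation 2: M_2 = 29, 29 ≡ 29 (mod 31), inverse of 29 mod 31 is 15 (check: 29 × 15 = 435 ≡ 1 (mod 31))
Combine: y ≡ Σ r_i×M_i×(M_i⁻¹ mod m_i) = 28×31×15 + 14×29×15 = 13020 + 6090 = 19110
19110 mod 899 = 231
y ≡ 231 (mod 899)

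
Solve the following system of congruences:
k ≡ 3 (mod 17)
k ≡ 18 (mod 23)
156

Using the Chinese Remainder Theorem:
M = product of moduli = 391
For equation 1: M_1 = 23, 23 ≡ 6 (mod 17), inverse of 23 mod 17 is 3 (check: 6 × 3 = 18 ≡ 1 (mod 17))
For equation 2: M_2 = 17, 17 ≡ 17 (mod 23), inverse of 17 mod 23 is 19 (check: 17 × 19 = 323 ≡ 1 (mod 23))
Combine: k ≡ Σ r_i×M_i×(M_i⁻¹ mod m_i) = 3×23×3 + 18×17×19 = 207 + 5814 = 6021
6021 mod 391 = 156
k ≡ 156 (mod 391)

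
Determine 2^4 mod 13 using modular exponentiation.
4 = 4 (binary 100). Repeated squaring mod 13: 2^1 ≡ 2; 2^2 ≡ 2² = 4 ≡ 4; 2^4 ≡ 4² = 16 ≡ 3. So 2^4 ≡ 3 (mod 13).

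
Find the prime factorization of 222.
2 × 3 × 37

Divide by primes starting from smallest:
222 ÷ 2 = 111
111 ÷ 3 = 37
37 ÷ 37 = 1

222 = 2 × 3 × 37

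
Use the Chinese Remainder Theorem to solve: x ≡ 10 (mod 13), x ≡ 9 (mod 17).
M = 13 × 17 = 221. M₁ = 17, y₁ ≡ 10 (mod 13). M₂ = 13, y₂ ≡ 4 (mod 17). x = 10×17×10 + 9×13×4 ≡ 179 (mod 221)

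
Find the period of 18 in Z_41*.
Powers of 18 mod 41: 18^1≡18, 18^2≡37, 18^3≡10, 18^4≡16, 18^5≡1. Order = 5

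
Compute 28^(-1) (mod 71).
33

Using Extended Euclidean Algorithm:
gcd(28, 71) = 1
Bezout coefficients: 28 × 33 + 71 × -13 = 1
So 28 × 33 ≡ 1 (mod 71)
The inverse is 33 mod 71 = 33
Verification: 28 × 33 = 924 = 13 × 71 + 1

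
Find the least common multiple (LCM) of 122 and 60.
3660

First find GCD(122, 60) using the Euclidean algorithm:
122 = 2 × 60 + 2
60 = 30 × 2 + 0
GCD(122, 60) = 2

LCM formula: LCM(a, b) = (a × b) / GCD(a, b)
LCM(122, 60) = (122 × 60) / 2
LCM(122, 60) = 7320 / 2
LCM(122, 60) = 3660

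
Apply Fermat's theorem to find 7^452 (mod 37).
By Fermat: 7^{36} ≡ 1 (mod 37). 452 ≡ 20 (mod 36). So 7^{452} ≡ 7^{20} ≡ 12 (mod 37)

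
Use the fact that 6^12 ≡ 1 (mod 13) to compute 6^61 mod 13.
By Fermat: 6^{12} ≡ 1 (mod 13). 61 = 5×12 + 1. So 6^{61} ≡ 6^{1} ≡ 6 (mod 13)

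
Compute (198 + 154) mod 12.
4

(198 + 154) = 352
352 mod 12 = 4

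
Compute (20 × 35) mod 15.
10

(20 × 35) = 700
700 mod 15 = 10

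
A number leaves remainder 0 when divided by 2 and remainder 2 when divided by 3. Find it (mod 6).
M = 2 × 3 = 6. M₁ = 3, y₁ ≡ 1 (mod 2). M₂ = 2, y₂ ≡ 2 (mod 3). m = 0×3×1 + 2×2×2 ≡ 2 (mod 6)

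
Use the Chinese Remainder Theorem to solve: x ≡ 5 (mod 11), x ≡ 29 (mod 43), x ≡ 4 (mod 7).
1061

Using the Chinese Remainder Theorem:
M = product of moduli = 3311
For equation 1: M_1 = 301, 301 ≡ 4 (mod 11), inverse of 301 mod 11 is 3 (check: 4 × 3 = 12 ≡ 1 (mod 11))
For equation 2: M_2 = 77, 77 ≡ 34 (mod 43), inverse of 77 mod 43 is 19 (check: 34 × 19 = 646 ≡ 1 (mod 43))
For equation 3: M_3 = 473, 473 ≡ 4 (mod 7), inverse of 473 mod 7 is 2 (check: 4 × 2 = 8 ≡ 1 (mod 7))
Combine: x ≡ Σ r_i×M_i×(M_i⁻¹ mod m_i) = 5×301×3 + 29×77×19 + 4×473×2 = 4515 + 42427 + 3784 = 50726
50726 mod 3311 = 1061
x ≡ 1061 (mod 3311)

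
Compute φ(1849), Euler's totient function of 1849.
1806

Prime factorization: 1849 = 43^2
Using the formula φ(n) = n × Π(1 - 1/p) for each prime factor p:
φ(1849) = 1849 × (1 - 1/43)
φ(1849) = 1806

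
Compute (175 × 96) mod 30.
0

(175 × 96) = 16800
16800 mod 30 = 0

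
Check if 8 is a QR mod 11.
By Euler's criterion: 8^{5} ≡ 10 (mod 11). Since this equals -1 (≡ 10), 8 is not a QR.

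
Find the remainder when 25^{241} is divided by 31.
By Fermat: 25^{30} ≡ 1 (mod 31). 241 = 8×30 + 1. So 25^{241} ≡ 25^{1} ≡ 25 (mod 31)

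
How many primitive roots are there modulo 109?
36

The number of primitive roots modulo p is φ(p-1) = φ(108)
φ(108) = 36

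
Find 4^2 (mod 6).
2 = 2 (binary 10). Repeated squaring mod 6: 4^1 ≡ 4; 4^2 ≡ 4² = 16 ≡ 4. So 4^2 ≡ 4 (mod 6).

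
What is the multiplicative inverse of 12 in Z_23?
2

Using Extended Euclidean Algorithm:
gcd(12, 23) = 1
Bezout coefficients: 12 × 2 + 23 × -1 = 1
So 12 × 2 ≡ 1 (mod 23)
The inverse is 2 mod 23 = 2
Verification: 12 × 2 = 24 = 1 × 23 + 1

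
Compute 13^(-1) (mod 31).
12

Using Extended Euclidean Algorithm:
gcd(13, 31) = 1
Bezout coefficients: 13 × 12 + 31 × -5 = 1
So 13 × 12 ≡ 1 (mod 31)
The inverse is 12 mod 31 = 12
Verification: 13 × 12 = 156 = 5 × 31 + 1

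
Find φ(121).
110

Prime factorization: 121 = 11^2
Using the formula φ(n) = n × Π(1 - 1/p) for each prime factor p:
φ(121) = 121 × (1 - 1/11)
φ(121) = 110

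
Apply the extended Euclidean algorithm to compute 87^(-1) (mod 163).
Extended GCD: 87(15) + 163(-8) = 1. So 87^(-1) ≡ 15 ≡ 15 (mod 163). Verify: 87 × 15 = 1305 ≡ 1 (mod 163)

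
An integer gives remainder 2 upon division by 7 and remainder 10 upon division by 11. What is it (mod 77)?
M = 7 × 11 = 77. M₁ = 11, y₁ ≡ 2 (mod 7). M₂ = 7, y₂ ≡ 8 (mod 11). r = 2×11×2 + 10×7×8 ≡ 65 (mod 77). The smallest positive such number is 65.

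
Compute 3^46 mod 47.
Using Fermat: 3^{46} ≡ 1 (mod 47). 46 ≡ 0 (mod 46). So 3^{46} ≡ 3^{0} ≡ 1 (mod 47)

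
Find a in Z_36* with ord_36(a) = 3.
13 has order 3 mod 36 since 13^{3} ≡ 1 (mod 36) and no smaller power works.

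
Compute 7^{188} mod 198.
31

Using successive squaring:
Binary expansion of 188: 10111100
Powers of 7 mod 198 (each is the square of the previous):
  7^1 ≡ 7 (mod 198)
  7^2 ≡ 7² = 49 ≡ 49 (mod 198)
  7^4 ≡ 49² = 2401 ≡ 25 (mod 198)
  7^8 ≡ 25² = 625 ≡ 31 (mod 198)
  7^16 ≡ 31² = 961 ≡ 169 (mod 198)
  7^32 ≡ 169² = 28561 ≡ 49 (mod 198)
  7^64 ≡ 49² = 2401 ≡ 25 (mod 198)
  7^128 ≡ 25² = 625 ≡ 31 (mod 198)
188 = 128 + 32 + 16 + 8 + 4, so 7^188 = 7^128 × 7^32 × 7^16 × 7^8 × 7^4 ≡ 31 × 49 × 169 × 31 × 25 (mod 198)
Multiplying step by step:
  31 × 49 = 1519 ≡ 133 (mod 198)
  133 × 169 = 22477 ≡ 103 (mod 198)
  103 × 31 = 3193 ≡ 25 (mod 198)
  25 × 25 = 625 ≡ 31 (mod 198)
Result: 7^188 ≡ 31 (mod 198)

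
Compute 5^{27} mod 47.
33

Using successive squaring:
Binary expansion of 27: 11011
Powers of 5 mod 47 (each is the square of the previous):
  5^1 ≡ 5 (mod 47)
  5^2 ≡ 5² = 25 ≡ 25 (mod 47)
  5^4 ≡ 25² = 625 ≡ 14 (mod 47)
  5^8 ≡ 14² = 196 ≡ 8 (mod 47)
  5^16 ≡ 8² = 64 ≡ 17 (mod 47)
27 = 16 + 8 + 2 + 1, so 5^27 = 5^16 × 5^8 × 5^2 × 5^1 ≡ 17 × 8 × 25 × 5 (mod 47)
Multiplying step by step:
  17 × 8 = 136 ≡ 42 (mod 47)
  42 × 25 = 1050 ≡ 16 (mod 47)
  16 × 5 = 80 ≡ 33 (mod 47)
Result: 5^27 ≡ 33 (mod 47)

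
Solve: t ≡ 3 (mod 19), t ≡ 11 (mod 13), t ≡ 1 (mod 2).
M = 19 × 13 × 2 = 494. M₁ = 26, y₁ ≡ 11 (mod 19). M₂ = 38, y₂ ≡ 12 (mod 13). M₃ = 247, y₃ ≡ 1 (mod 2). t = 3×26×11 + 11×38×12 + 1×247×1 ≡ 193 (mod 494)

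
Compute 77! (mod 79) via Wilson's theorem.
(78)! = (77)! × (78) ≡ -1 (mod 79). So (77)! ≡ -1 × (78)^(-1) ≡ (-1)×(-1) = 1 (mod 79)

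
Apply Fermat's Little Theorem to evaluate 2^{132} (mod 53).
49

By Fermat's Little Theorem, a^(p-1) ≡ 1 (mod p) for prime p and gcd(a, p) = 1
Here p = 53, so 2^52 ≡ 1 (mod 53)
We can reduce the exponent: 132 mod 52 = 28
So 2^132 ≡ 2^28 (mod 53)
Computing: 2^28 mod 53 = 49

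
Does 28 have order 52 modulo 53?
p - 1 = 52 has prime divisors 2, 13. Check 28^(52/q) mod 53 for each: 28^(52/2) = 28^26 ≡ 1, 28^(52/13) = 28^4 ≡ 15 (mod 53). Since 28^26 ≡ 1 (mod 53), the order of 28 divides 26 (in fact the order is 13) ≠ 52, so it is not a primitive root.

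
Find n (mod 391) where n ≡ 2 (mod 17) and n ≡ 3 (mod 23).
M = 17 × 23 = 391. M₁ = 23, y₁ ≡ 3 (mod 17). M₂ = 17, y₂ ≡ 19 (mod 23). n = 2×23×3 + 3×17×19 ≡ 325 (mod 391)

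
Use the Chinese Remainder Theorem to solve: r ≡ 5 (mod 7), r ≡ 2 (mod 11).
M = 7 × 11 = 77. M₁ = 11, y₁ ≡ 2 (mod 7). M₂ = 7, y₂ ≡ 8 (mod 11). r = 5×11×2 + 2×7×8 ≡ 68 (mod 77)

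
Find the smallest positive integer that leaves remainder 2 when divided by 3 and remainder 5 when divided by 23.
M = 3 × 23 = 69. M₁ = 23, y₁ ≡ 2 (mod 3). M₂ = 3, y₂ ≡ 8 (mod 23). r = 2×23×2 + 5×3×8 ≡ 5 (mod 69). The smallest positive such number is 5.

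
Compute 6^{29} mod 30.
6

Using successive squaring:
Binary expansion of 29: 11101
Powers of 6 mod 30 (each is the square of the previous):
  6^1 ≡ 6 (mod 30)
  6^2 ≡ 6² = 36 ≡ 6 (mod 30)
  6^4 ≡ 6² = 36 ≡ 6 (mod 30)
  6^8 ≡ 6² = 36 ≡ 6 (mod 30)
  6^16 ≡ 6² = 36 ≡ 6 (mod 30)
29 = 16 + 8 + 4 + 1, so 6^29 = 6^16 × 6^8 × 6^4 × 6^1 ≡ 6 × 6 × 6 × 6 (mod 30)
Multiplying step by step:
  6 × 6 = 36 ≡ 6 (mod 30)
  6 × 6 = 36 ≡ 6 (mod 30)
  6 × 6 = 36 ≡ 6 (mod 30)
Result: 6^29 ≡ 6 (mod 30)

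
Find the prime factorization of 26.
2 × 13

Divide by primes starting from smallest:
26 ÷ 2 = 13
13 ÷ 13 = 1

26 = 2 × 13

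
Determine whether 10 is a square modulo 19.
By Euler's criterion: 10^{9} ≡ 18 (mod 19). Since this equals -1 (≡ 18), 10 is not a QR.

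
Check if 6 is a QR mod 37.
By Euler's criterion: 6^{18} ≡ 36 (mod 37). Since this equals -1 (≡ 36), 6 is not a QR.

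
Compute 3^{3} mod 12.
3

Using successive squaring:
Binary expansion of 3: 11
Powers of 3 mod 12 (each is the square of the previous):
  3^1 ≡ 3 (mod 12)
  3^2 ≡ 3² = 9 ≡ 9 (mod 12)
3 = 2 + 1, so 3^3 = 3^2 × 3^1 ≡ 9 × 3 (mod 12)
Multiplying step by step:
  9 × 3 = 27 ≡ 3 (mod 12)
Result: 3^3 ≡ 3 (mod 12)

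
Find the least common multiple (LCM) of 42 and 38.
798

First find GCD(42, 38) using the Euclidean algorithm:
42 = 1 × 38 + 4
38 = 9 × 4 + 2
4 = 2 × 2 + 0
GCD(42, 38) = 2

LCM formula: LCM(a, b) = (a × b) / GCD(a, b)
LCM(42, 38) = (42 × 38) / 2
LCM(42, 38) = 1596 / 2
LCM(42, 38) = 798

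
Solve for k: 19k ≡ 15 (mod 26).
9

Since gcd(19, 26) = 1 divides 15, a solution exists.
Multiply both sides by the inverse of 19 mod 26:
  19^(-1) mod 26 = 11
  x ≡ 11 × 15 ≡ 165 ≡ 9 (mod 26)
Verification: 19 × 9 = 171 = 6 × 26 + 15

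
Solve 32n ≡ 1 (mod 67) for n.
32^(-1) ≡ 44 (mod 67). Verification: 32 × 44 = 1408 ≡ 1 (mod 67)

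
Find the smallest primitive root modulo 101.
2

A primitive root g modulo p has order p-1 = 100
Prime divisors of 100: [2, 5]
g is a primitive root iff g^(100/q) ≢ 1 (mod 101) for each prime divisor q
Testing small values:
  g = 2: 2^50 ≡ 100, 2^20 ≡ 95 (mod 101) → none is 1, primitive root!
The smallest primitive root is 2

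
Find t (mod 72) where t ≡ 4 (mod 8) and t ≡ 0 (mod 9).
M = 8 × 9 = 72. M₁ = 9, y₁ ≡ 1 (mod 8). M₂ = 8, y₂ ≡ 8 (mod 9). t = 4×9×1 + 0×8×8 ≡ 36 (mod 72)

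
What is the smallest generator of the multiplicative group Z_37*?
p - 1 = 36 has prime divisors 2, 3. h is a primitive root mod 37 iff h^(36/q) ≢ 1 (mod 37) for each such q.
h = 2: 2^18 ≡ 36, 2^12 ≡ 26 (mod 37); none is 1, so 2 has order 36 and is a primitive root.
The smallest primitive root mod 37 is g = 2.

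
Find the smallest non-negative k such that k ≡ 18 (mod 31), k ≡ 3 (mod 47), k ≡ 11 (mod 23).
5784

Using the Chinese Remainder Theorem:
M = product of moduli = 33511
For equation 1: M_1 = 1081, 1081 ≡ 27 (mod 31), inverse of 1081 mod 31 is 23 (check: 27 × 23 = 621 ≡ 1 (mod 31))
For equation 2: M_2 = 713, 713 ≡ 8 (mod 47), inverse of 713 mod 47 is 6 (check: 8 × 6 = 48 ≡ 1 (mod 47))
For equation 3: M_3 = 1457, 1457 ≡ 8 (mod 23), inverse of 1457 mod 23 is 3 (check: 8 × 3 = 24 ≡ 1 (mod 23))
Combine: k ≡ Σ r_i×M_i×(M_i⁻¹ mod m_i) = 18×1081×23 + 3×713×6 + 11×1457×3 = 447534 + 12834 + 48081 = 508449
508449 mod 33511 = 5784
k ≡ 5784 (mod 33511)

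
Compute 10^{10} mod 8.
0

Using successive squaring:
Binary expansion of 10: 1010
Powers of 10 mod 8 (each is the square of the previous):
  10^1 ≡ 2 (mod 8)
  10^2 ≡ 2² = 4 ≡ 4 (mod 8)
  10^4 ≡ 4² = 16 ≡ 0 (mod 8)
  10^8 ≡ 0² = 0 ≡ 0 (mod 8)
10 = 8 + 2, so 10^10 = 10^8 × 10^2 ≡ 0 × 4 (mod 8)
Multiplying step by step:
  0 × 4 = 0 ≡ 0 (mod 8)
Result: 10^10 ≡ 0 (mod 8)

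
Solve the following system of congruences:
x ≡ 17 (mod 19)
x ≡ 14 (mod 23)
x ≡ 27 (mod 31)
1670

Using the Chinese Remainder Theorem:
M = product of moduli = 13547
For equation 1: M_1 = 713, 713 ≡ 10 (mod 19), inverse of 713 mod 19 is 2 (check: 10 × 2 = 20 ≡ 1 (mod 19))
For equation 2: M_2 = 589, 589 ≡ 14 (mod 23), inverse of 589 mod 23 is 5 (check: 14 × 5 = 70 ≡ 1 (mod 23))
For equation 3: M_3 = 437, 437 ≡ 3 (mod 31), inverse of 437 mod 31 is 21 (check: 3 × 21 = 63 ≡ 1 (mod 31))
Combine: x ≡ Σ r_i×M_i×(M_i⁻¹ mod m_i) = 17×713×2 + 14×589×5 + 27×437×21 = 24242 + 41230 + 247779 = 313251
313251 mod 13547 = 1670
x ≡ 1670 (mod 13547)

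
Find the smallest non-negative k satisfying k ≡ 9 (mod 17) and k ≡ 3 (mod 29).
M = 17 × 29 = 493. M₁ = 29, y₁ ≡ 10 (mod 17). M₂ = 17, y₂ ≡ 12 (mod 29). k = 9×29×10 + 3×17×12 ≡ 264 (mod 493)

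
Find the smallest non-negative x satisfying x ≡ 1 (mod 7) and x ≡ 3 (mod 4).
M = 7 × 4 = 28. M₁ = 4, y₁ ≡ 2 (mod 7). M₂ = 7, y₂ ≡ 3 (mod 4). x = 1×4×2 + 3×7×3 ≡ 15 (mod 28)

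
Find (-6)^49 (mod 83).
Using repeated squaring. (-6) ≡ 77 (mod 83). 49 = 32 + 16 + 1 (binary 110001). Repeated squaring mod 83: 77^1 ≡ 77; 77^2 ≡ 77² = 5929 ≡ 36; 77^4 ≡ 36² = 1296 ≡ 51; 77^8 ≡ 51² = 2601 ≡ 28; 77^16 ≡ 28² = 784 ≡ 37; 77^32 ≡ 37² = 1369 ≡ 41. Multiply: (-6)^49 ≡ 77^32 × 77^16 × 77^1 ≡ 41 × 37 × 77 (mod 83): 41 × 37 = 1517 ≡ 23; 23 × 77 = 1771 ≡ 28. So (-6)^49 ≡ 28 (mod 83).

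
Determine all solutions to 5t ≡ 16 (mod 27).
14

Since gcd(5, 27) = 1 divides 16, a solution exists.
Multiply both sides by the inverse of 5 mod 27:
  5^(-1) mod 27 = 11
  x ≡ 11 × 16 ≡ 176 ≡ 14 (mod 27)
Verification: 5 × 14 = 70 = 2 × 27 + 16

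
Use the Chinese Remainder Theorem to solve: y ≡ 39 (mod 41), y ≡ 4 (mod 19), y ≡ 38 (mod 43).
20334

Using the Chinese Remainder Theorem:
M = product of moduli = 33497
For equation 1: M_1 = 817, 817 ≡ 38 (mod 41), inverse of 817 mod 41 is 27 (check: 38 × 27 = 1026 ≡ 1 (mod 41))
For equation 2: M_2 = 1763, 1763 ≡ 15 (mod 19), inverse of 1763 mod 19 is 14 (check: 15 × 14 = 210 ≡ 1 (mod 19))
For equation 3: M_3 = 779, 779 ≡ 5 (mod 43), inverse of 779 mod 43 is 26 (check: 5 × 26 = 130 ≡ 1 (mod 43))
Combine: y ≡ Σ r_i×M_i×(M_i⁻¹ mod m_i) = 39×817×27 + 4×1763×14 + 38×779×26 = 860301 + 98728 + 769652 = 1728681
1728681 mod 33497 = 20334
y ≡ 20334 (mod 33497)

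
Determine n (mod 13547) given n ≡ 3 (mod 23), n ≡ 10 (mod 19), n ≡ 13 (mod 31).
6926

Using the Chinese Remainder Theorem:
M = product of moduli = 13547
For equation 1: M_1 = 589, 589 ≡ 14 (mod 23), inverse of 589 mod 23 is 5 (check: 14 × 5 = 70 ≡ 1 (mod 23))
For equation 2: M_2 = 713, 713 ≡ 10 (mod 19), inverse of 713 mod 19 is 2 (check: 10 × 2 = 20 ≡ 1 (mod 19))
For equation 3: M_3 = 437, 437 ≡ 3 (mod 31), inverse of 437 mod 31 is 21 (check: 3 × 21 = 63 ≡ 1 (mod 31))
Combine: n ≡ Σ r_i×M_i×(M_i⁻¹ mod m_i) = 3×589×5 + 10×713×2 + 13×437×21 = 8835 + 14260 + 119301 = 142396
142396 mod 13547 = 6926
n ≡ 6926 (mod 13547)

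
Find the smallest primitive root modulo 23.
p - 1 = 22 has prime divisors 2, 11. h is a primitive root mod 23 iff h^(22/q) ≢ 1 (mod 23) for each such q.
h = 2: 2^11 ≡ 1, 2^2 ≡ 4 (mod 23); 2^11 ≡ 1, so not a primitive root.
h = 3: 3^11 ≡ 1, 3^2 ≡ 9 (mod 23); 3^11 ≡ 1, so not a primitive root.
h = 4: 4^11 ≡ 1, 4^2 ≡ 16 (mod 23); 4^11 ≡ 1, so not a primitive root.
h = 5: 5^11 ≡ 22, 5^2 ≡ 2 (mod 23); none is 1, so 5 has order 22 and is a primitive root.
The smallest primitive root mod 23 is g = 5.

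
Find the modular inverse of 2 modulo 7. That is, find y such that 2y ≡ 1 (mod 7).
4

Using Extended Euclidean Algorithm:
gcd(2, 7) = 1
Bezout coefficients: 2 × -3 + 7 × 1 = 1
So 2 × -3 ≡ 1 (mod 7)
The inverse is -3 mod 7 = 4
Verification: 2 × 4 = 8 = 1 × 7 + 1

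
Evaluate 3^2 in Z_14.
2 = 2 (binary 10). Repeated squaring mod 14: 3^1 ≡ 3; 3^2 ≡ 3² = 9 ≡ 9. So 3^2 ≡ 9 (mod 14).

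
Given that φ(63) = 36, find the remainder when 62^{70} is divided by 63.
By Euler: 62^{36} ≡ 1 (mod 63) since gcd(62, 63) = 1. 70 = 1×36 + 34. So 62^{70} ≡ 62^{34} ≡ 1 (mod 63)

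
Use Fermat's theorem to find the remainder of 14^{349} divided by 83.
22

By Fermat's Little Theorem, a^(p-1) ≡ 1 (mod p) for prime p and gcd(a, p) = 1
Here p = 83, so 14^82 ≡ 1 (mod 83)
We can reduce the exponent: 349 mod 82 = 21
So 14^349 ≡ 14^21 (mod 83)
Computing: 14^21 mod 83 = 22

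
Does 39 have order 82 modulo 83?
p - 1 = 82 has prime divisors 2, 41. Check 39^(82/q) mod 83 for each: 39^(82/2) = 39^41 ≡ 82, 39^(82/41) = 39^2 ≡ 27 (mod 83). None of these is 1, so 39 has order 82 = φ(83), so it is a primitive root mod 83.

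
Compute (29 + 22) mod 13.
12

(29 + 22) = 51
51 mod 13 = 12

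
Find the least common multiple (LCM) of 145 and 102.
14790

First find GCD(145, 102) using the Euclidean algorithm:
145 = 1 × 102 + 43
102 = 2 × 43 + 16
43 = 2 × 16 + 11
16 = 1 × 11 + 5
11 = 2 × 5 + 1
5 = 5 × 1 + 0
GCD(145, 102) = 1

LCM formula: LCM(a, b) = (a × b) / GCD(a, b)
LCM(145, 102) = (145 × 102) / 1
LCM(145, 102) = 14790 / 1
LCM(145, 102) = 14790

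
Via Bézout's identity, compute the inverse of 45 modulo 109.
Extended GCD: 45(-46) + 109(19) = 1. So 45^(-1) ≡ 63 ≡ 63 (mod 109). Verify: 45 × 63 = 2835 ≡ 1 (mod 109)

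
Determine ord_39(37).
Powers of 37 mod 39: 37^1≡37, 37^2≡4, 37^3≡31, 37^4≡16, 37^5≡7, 37^6≡25, 37^7≡28, 37^8≡22, 37^9≡34, 37^10≡10, 37^11≡19, 37^12≡1. Order = 12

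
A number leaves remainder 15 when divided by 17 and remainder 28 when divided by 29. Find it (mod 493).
M = 17 × 29 = 493. M₁ = 29, y₁ ≡ 10 (mod 17). M₂ = 17, y₂ ≡ 12 (mod 29). n = 15×29×10 + 28×17×12 ≡ 202 (mod 493)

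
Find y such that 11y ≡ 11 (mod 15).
1

Since gcd(11, 15) = 1 divides 11, a solution exists.
Multiply both sides by the inverse of 11 mod 15:
  11^(-1) mod 15 = 11
  x ≡ 11 × 11 ≡ 121 ≡ 1 (mod 15)
Verification: 11 × 1 = 11 = 0 × 15 + 11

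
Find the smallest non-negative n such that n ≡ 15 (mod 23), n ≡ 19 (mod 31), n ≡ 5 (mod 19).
8916

Using the Chinese Remainder Theorem:
M = product of moduli = 13547
For equation 1: M_1 = 589, 589 ≡ 14 (mod 23), inverse of 589 mod 23 is 5 (check: 14 × 5 = 70 ≡ 1 (mod 23))
For equation 2: M_2 = 437, 437 ≡ 3 (mod 31), inverse of 437 mod 31 is 21 (check: 3 × 21 = 63 ≡ 1 (mod 31))
For equation 3: M_3 = 713, 713 ≡ 10 (mod 19), inverse of 713 mod 19 is 2 (check: 10 × 2 = 20 ≡ 1 (mod 19))
Combine: n ≡ Σ r_i×M_i×(M_i⁻¹ mod m_i) = 15×589×5 + 19×437×21 + 5×713×2 = 44175 + 174363 + 7130 = 225668
225668 mod 13547 = 8916
n ≡ 8916 (mod 13547)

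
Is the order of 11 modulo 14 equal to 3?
Yes, ord_14(11) = 3.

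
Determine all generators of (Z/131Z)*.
Primitive roots mod 131: {2, 6, 8, 10, 14, 17, 22, 23, 26, 29, 30, 31, 37, 40, 50, 54, 56, 57, 66, 67, 72, 76, 82, 83, 85, 87, 88, 90, 93, 95, 96, 97, 98, 103, 104, 106, 110, 111, 115, 116, 118, 119, 120, 122, 124, 126, 127, 128}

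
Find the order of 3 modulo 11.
Powers of 3 mod 11: 3^1≡3, 3^2≡9, 3^3≡5, 3^4≡4, 3^5≡1. Order = 5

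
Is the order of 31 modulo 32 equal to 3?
No, the actual order is 2, not 3.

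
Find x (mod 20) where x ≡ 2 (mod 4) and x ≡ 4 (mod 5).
M = 4 × 5 = 20. M₁ = 5, y₁ ≡ 1 (mod 4). M₂ = 4, y₂ ≡ 4 (mod 5). x = 2×5×1 + 4×4×4 ≡ 14 (mod 20)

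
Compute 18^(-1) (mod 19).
18^(-1) ≡ 18 (mod 19). Verification: 18 × 18 = 324 ≡ 1 (mod 19)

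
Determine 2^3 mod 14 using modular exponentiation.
3 = 2 + 1 (binary 11). Repeated squaring mod 14: 2^1 ≡ 2; 2^2 ≡ 2² = 4 ≡ 4. Multiply: 2^3 = 2^2 × 2^1 ≡ 4 × 2 (mod 14): 4 × 2 = 8 ≡ 8. So 2^3 ≡ 8 (mod 14).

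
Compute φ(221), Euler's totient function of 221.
192

Prime factorization: 221 = 13 × 17
Using the formula φ(n) = n × Π(1 - 1/p) for each prime factor p:
φ(221) = 221 × (1 - 1/13) × (1 - 1/17)
φ(221) = 192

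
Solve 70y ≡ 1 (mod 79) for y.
35

Using Extended Euclidean Algorithm:
gcd(70, 79) = 1
Bezout coefficients: 70 × 35 + 79 × -31 = 1
So 70 × 35 ≡ 1 (mod 79)
The inverse is 35 mod 79 = 35
Verification: 70 × 35 = 2450 = 31 × 79 + 1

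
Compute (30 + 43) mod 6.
1

(30 + 43) = 73
73 mod 6 = 1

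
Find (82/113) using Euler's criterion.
(82/113) = 82^{56} mod 113 = 1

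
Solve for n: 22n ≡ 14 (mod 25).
12

Since gcd(22, 25) = 1 divides 14, a solution exists.
Multiply both sides by the inverse of 22 mod 25:
  22^(-1) mod 25 = 8
  x ≡ 8 × 14 ≡ 112 ≡ 12 (mod 25)
Verification: 22 × 12 = 264 = 10 × 25 + 14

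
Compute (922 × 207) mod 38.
18

(922 × 207) = 190854
190854 mod 38 = 18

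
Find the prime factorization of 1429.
1429

Divide by primes starting from smallest:
1429 ÷ 1429 = 1

1429 = 1429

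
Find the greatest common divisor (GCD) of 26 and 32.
2

Using the Euclidean algorithm:
26 = 0 × 32 + 26
32 = 1 × 26 + 6
26 = 4 × 6 + 2
6 = 3 × 2 + 0

GCD(26, 32) = 2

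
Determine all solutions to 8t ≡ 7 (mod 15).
14

Since gcd(8, 15) = 1 divides 7, a solution exists.
Multiply both sides by the inverse of 8 mod 15:
  8^(-1) mod 15 = 2
  x ≡ 2 × 7 ≡ 14 ≡ 14 (mod 15)
Verification: 8 × 14 = 112 = 7 × 15 + 7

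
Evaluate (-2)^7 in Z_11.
(-2) ≡ 9 (mod 11). 7 = 4 + 2 + 1 (binary 111). Repeated squaring mod 11: 9^1 ≡ 9; 9^2 ≡ 9² = 81 ≡ 4; 9^4 ≡ 4² = 16 ≡ 5. Multiply: (-2)^7 ≡ 9^4 × 9^2 × 9^1 ≡ 5 × 4 × 9 (mod 11): 5 × 4 = 20 ≡ 9; 9 × 9 = 81 ≡ 4. So (-2)^7 ≡ 4 (mod 11).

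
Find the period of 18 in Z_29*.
Powers of 18 mod 29: 18^1≡18, 18^2≡5, 18^3≡3, 18^4≡25, 18^5≡15, 18^6≡9, 18^7≡17, 18^8≡16, 18^9≡27, 18^10≡22, 18^11≡19, 18^12≡23, 18^13≡8, 18^14≡28, 18^15≡11, 18^16≡24, 18^17≡26, 18^18≡4, 18^19≡14, 18^20≡20, 18^21≡12, 18^22≡13, 18^23≡2, 18^24≡7, 18^25≡10, 18^26≡6, 18^27≡21, 18^28≡1. Order = 28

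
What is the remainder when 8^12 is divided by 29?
Using repeated squaring. 12 = 8 + 4 (binary 1100). Repeated squaring mod 29: 8^1 ≡ 8; 8^2 ≡ 8² = 64 ≡ 6; 8^4 ≡ 6² = 36 ≡ 7; 8^8 ≡ 7² = 49 ≡ 20. Multiply: 8^12 = 8^8 × 8^4 ≡ 20 × 7 (mod 29): 20 × 7 = 140 ≡ 24. So 8^12 ≡ 24 (mod 29).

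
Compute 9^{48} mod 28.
1

Using successive squaring:
Binary expansion of 48: 110000
Powers of 9 mod 28 (each is the square of the previous):
  9^1 ≡ 9 (mod 28)
  9^2 ≡ 9² = 81 ≡ 25 (mod 28)
  9^4 ≡ 25² = 625 ≡ 9 (mod 28)
  9^8 ≡ 9² = 81 ≡ 25 (mod 28)
  9^16 ≡ 25² = 625 ≡ 9 (mod 28)
  9^32 ≡ 9² = 81 ≡ 25 (mod 28)
48 = 32 + 16, so 9^48 = 9^32 × 9^16 ≡ 25 × 9 (mod 28)
Multiplying step by step:
  25 × 9 = 225 ≡ 1 (mod 28)
Result: 9^48 ≡ 1 (mod 28)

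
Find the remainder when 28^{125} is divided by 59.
By Fermat: 28^{58} ≡ 1 (mod 59). 125 = 2×58 + 9. So 28^{125} ≡ 28^{9} ≡ 5 (mod 59)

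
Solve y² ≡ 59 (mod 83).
The square roots of 59 mod 83 are 68 and 15. Verify: 68² = 4624 ≡ 59 (mod 83)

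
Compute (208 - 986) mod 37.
36

(208 - 986) = -778
-778 mod 37 = 36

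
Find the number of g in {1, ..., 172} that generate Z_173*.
Number of primitive roots mod 173 = φ(172) = 84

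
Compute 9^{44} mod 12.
9

Using successive squaring:
Binary expansion of 44: 101100
Powers of 9 mod 12 (each is the square of the previous):
  9^1 ≡ 9 (mod 12)
  9^2 ≡ 9² = 81 ≡ 9 (mod 12)
  9^4 ≡ 9² = 81 ≡ 9 (mod 12)
  9^8 ≡ 9² = 81 ≡ 9 (mod 12)
  9^16 ≡ 9² = 81 ≡ 9 (mod 12)
  9^32 ≡ 9² = 81 ≡ 9 (mod 12)
44 = 32 + 8 + 4, so 9^44 = 9^32 × 9^8 × 9^4 ≡ 9 × 9 × 9 (mod 12)
Multiplying step by step:
  9 × 9 = 81 ≡ 9 (mod 12)
  9 × 9 = 81 ≡ 9 (mod 12)
Result: 9^44 ≡ 9 (mod 12)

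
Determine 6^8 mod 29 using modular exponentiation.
8 = 8 (binary 1000). Repeated squaring mod 29: 6^1 ≡ 6; 6^2 ≡ 6² = 36 ≡ 7; 6^4 ≡ 7² = 49 ≡ 20; 6^8 ≡ 20² = 400 ≡ 23. So 6^8 ≡ 23 (mod 29).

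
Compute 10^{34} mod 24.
16

Using successive squaring:
Binary expansion of 34: 100010
Powers of 10 mod 24 (each is the square of the previous):
  10^1 ≡ 10 (mod 24)
  10^2 ≡ 10² = 100 ≡ 4 (mod 24)
  10^4 ≡ 4² = 16 ≡ 16 (mod 24)
  10^8 ≡ 16² = 256 ≡ 16 (mod 24)
  10^16 ≡ 16² = 256 ≡ 16 (mod 24)
  10^32 ≡ 16² = 256 ≡ 16 (mod 24)
34 = 32 + 2, so 10^34 = 10^32 × 10^2 ≡ 16 × 4 (mod 24)
Multiplying step by step:
  16 × 4 = 64 ≡ 16 (mod 24)
Result: 10^34 ≡ 16 (mod 24)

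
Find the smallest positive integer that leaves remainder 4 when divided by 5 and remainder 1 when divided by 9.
M = 5 × 9 = 45. M₁ = 9, y₁ ≡ 4 (mod 5). M₂ = 5, y₂ ≡ 2 (mod 9). k = 4×9×4 + 1×5×2 ≡ 19 (mod 45). The smallest positive such number is 19.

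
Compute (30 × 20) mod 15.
0

(30 × 20) = 600
600 mod 15 = 0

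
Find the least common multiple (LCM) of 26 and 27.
702

First find GCD(26, 27) using the Euclidean algorithm:
26 = 0 × 27 + 26
27 = 1 × 26 + 1
26 = 26 × 1 + 0
GCD(26, 27) = 1

LCM formula: LCM(a, b) = (a × b) / GCD(a, b)
LCM(26, 27) = (26 × 27) / 1
LCM(26, 27) = 702 / 1
LCM(26, 27) = 702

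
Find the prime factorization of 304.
2^4 × 19

Divide by primes starting from smallest:
304 ÷ 2 = 152
152 ÷ 2 = 76
76 ÷ 2 = 38
38 ÷ 2 = 19
19 ÷ 19 = 1

304 = 2^4 × 19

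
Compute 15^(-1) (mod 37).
15^(-1) ≡ 5 (mod 37). Verification: 15 × 5 = 75 ≡ 1 (mod 37)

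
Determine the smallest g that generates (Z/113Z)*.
3

A primitive root g modulo p has order p-1 = 112
Prime divisors of 112: [2, 7]
g is a primitive root iff g^(112/q) ≢ 1 (mod 113) for each prime divisor q
Testing small values:
  g = 2: 2^56 ≡ 1, 2^16 ≡ 109 (mod 113) → 2^56 ≡ 1, not primitive root
  g = 3: 3^56 ≡ 112, 3^16 ≡ 49 (mod 113) → none is 1, primitive root!
The smallest primitive root is 3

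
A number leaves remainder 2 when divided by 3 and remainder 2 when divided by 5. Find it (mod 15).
M = 3 × 5 = 15. M₁ = 5, y₁ ≡ 2 (mod 3). M₂ = 3, y₂ ≡ 2 (mod 5). y = 2×5×2 + 2×3×2 ≡ 2 (mod 15)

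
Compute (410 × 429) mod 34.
8

(410 × 429) = 175890
175890 mod 34 = 8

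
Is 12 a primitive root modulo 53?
Yes

To verify, check if 12^(52/q) ≢ 1 (mod 53) for each prime divisor q of 52
Divisors of 52 = 52: [1, 2, 4, 13, 26, 52]
  12^(52/2) = 12^26 ≡ 52 (mod 53)
  12^(52/13) = 12^4 ≡ 13 (mod 53)
Conclusion: 12 is a primitive root modulo 53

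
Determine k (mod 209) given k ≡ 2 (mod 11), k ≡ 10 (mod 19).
200

Using the Chinese Remainder Theorem:
M = product of moduli = 209
For equation 1: M_1 = 19, 19 ≡ 8 (mod 11), inverse of 19 mod 11 is 7 (check: 8 × 7 = 56 ≡ 1 (mod 11))
For equation 2: M_2 = 11, 11 ≡ 11 (mod 19), inverse of 11 mod 19 is 7 (check: 11 × 7 = 77 ≡ 1 (mod 19))
Combine: k ≡ Σ r_i×M_i×(M_i⁻¹ mod m_i) = 2×19×7 + 10×11×7 = 266 + 770 = 1036
1036 mod 209 = 200
k ≡ 200 (mod 209)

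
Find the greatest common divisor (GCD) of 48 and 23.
1

Using the Euclidean algorithm:
48 = 2 × 23 + 2
23 = 11 × 2 + 1
2 = 2 × 1 + 0

GCD(48, 23) = 1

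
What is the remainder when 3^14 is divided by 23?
Using repeated squaring. 14 = 8 + 4 + 2 (binary 1110). Repeated squaring mod 23: 3^1 ≡ 3; 3^2 ≡ 3² = 9 ≡ 9; 3^4 ≡ 9² = 81 ≡ 12; 3^8 ≡ 12² = 144 ≡ 6. Multiply: 3^14 = 3^8 × 3^4 × 3^2 ≡ 6 × 12 × 9 (mod 23): 6 × 12 = 72 ≡ 3; 3 × 9 = 27 ≡ 4. So 3^14 ≡ 4 (mod 23).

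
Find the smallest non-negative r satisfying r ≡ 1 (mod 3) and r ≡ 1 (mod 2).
M = 3 × 2 = 6. M₁ = 2, y₁ ≡ 2 (mod 3). M₂ = 3, y₂ ≡ 1 (mod 2). r = 1×2×2 + 1×3×1 ≡ 1 (mod 6)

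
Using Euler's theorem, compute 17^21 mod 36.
By Euler: 17^{12} ≡ 1 (mod 36) since gcd(17, 36) = 1. 21 = 1×12 + 9. So 17^{21} ≡ 17^{9} ≡ 17 (mod 36)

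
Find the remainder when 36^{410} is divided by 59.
By Fermat: 36^{58} ≡ 1 (mod 59). 410 = 7×58 + 4. So 36^{410} ≡ 36^{4} ≡ 4 (mod 59)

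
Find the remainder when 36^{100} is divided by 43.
By Fermat: 36^{42} ≡ 1 (mod 43). 100 = 2×42 + 16. So 36^{100} ≡ 36^{16} ≡ 36 (mod 43)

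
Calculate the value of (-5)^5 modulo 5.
(-5) ≡ 0 (mod 5). 5 = 4 + 1 (binary 101). Repeated squaring mod 5: 0^1 ≡ 0; 0^2 ≡ 0² = 0 ≡ 0; 0^4 ≡ 0² = 0 ≡ 0. Multiply: (-5)^5 ≡ 0^4 × 0^1 ≡ 0 × 0 (mod 5): 0 × 0 = 0 ≡ 0. So (-5)^5 ≡ 0 (mod 5).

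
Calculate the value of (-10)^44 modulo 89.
Using repeated squaring. (-10) ≡ 79 (mod 89). 44 = 32 + 8 + 4 (binary 101100). Repeated squaring mod 89: 79^1 ≡ 79; 79^2 ≡ 79² = 6241 ≡ 11; 79^4 ≡ 11² = 121 ≡ 32; 79^8 ≡ 32² = 1024 ≡ 45; 79^16 ≡ 45² = 2025 ≡ 67; 79^32 ≡ 67² = 4489 ≡ 39. Multiply: (-10)^44 ≡ 79^32 × 79^8 × 79^4 ≡ 39 × 45 × 32 (mod 89): 39 × 45 = 1755 ≡ 64; 64 × 32 = 2048 ≡ 1. So (-10)^44 ≡ 1 (mod 89).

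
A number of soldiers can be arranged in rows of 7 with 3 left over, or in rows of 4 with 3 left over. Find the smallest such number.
M = 7 × 4 = 28. M₁ = 4, y₁ ≡ 2 (mod 7). M₂ = 7, y₂ ≡ 3 (mod 4). k = 3×4×2 + 3×7×3 ≡ 3 (mod 28). The smallest positive such number is 3.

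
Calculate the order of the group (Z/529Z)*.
506

Prime factorization: 529 = 23^2
Using the formula φ(n) = n × Π(1 - 1/p) for each prime factor p:
φ(529) = 529 × (1 - 1/23)
φ(529) = 506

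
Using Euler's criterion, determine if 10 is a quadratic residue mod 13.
By Euler's criterion: 10^{6} ≡ 1 (mod 13). Since this equals 1, 10 is a QR.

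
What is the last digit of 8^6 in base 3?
8 ≡ 2 (mod 3). 6 = 4 + 2 (binary 110). Repeated squaring mod 3: 2^1 ≡ 2; 2^2 ≡ 2² = 4 ≡ 1; 2^4 ≡ 1² = 1 ≡ 1. Multiply: 8^6 ≡ 2^4 × 2^2 ≡ 1 × 1 (mod 3): 1 × 1 = 1 ≡ 1. So 8^6 ≡ 1 (mod 3).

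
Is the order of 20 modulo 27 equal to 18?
Yes, ord_27(20) = 18.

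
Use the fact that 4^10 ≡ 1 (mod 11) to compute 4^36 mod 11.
By Fermat: 4^{10} ≡ 1 (mod 11). 36 = 3×10 + 6. So 4^{36} ≡ 4^{6} ≡ 4 (mod 11)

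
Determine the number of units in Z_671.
600

Prime factorization: 671 = 11 × 61
Using the formula φ(n) = n × Π(1 - 1/p) for each prime factor p:
φ(671) = 671 × (1 - 1/11) × (1 - 1/61)
φ(671) = 600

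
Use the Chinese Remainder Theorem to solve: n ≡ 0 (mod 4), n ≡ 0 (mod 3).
M = 4 × 3 = 12. M₁ = 3, y₁ ≡ 3 (mod 4). M₂ = 4, y₂ ≡ 1 (mod 3). n = 0×3×3 + 0×4×1 ≡ 0 (mod 12)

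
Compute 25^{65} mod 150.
25

Using successive squaring:
Binary expansion of 65: 1000001
Powers of 25 mod 150 (each is the square of the previous):
  25^1 ≡ 25 (mod 150)
  25^2 ≡ 25² = 625 ≡ 25 (mod 150)
  25^4 ≡ 25² = 625 ≡ 25 (mod 150)
  25^8 ≡ 25² = 625 ≡ 25 (mod 150)
  25^16 ≡ 25² = 625 ≡ 25 (mod 150)
  25^32 ≡ 25² = 625 ≡ 25 (mod 150)
  25^64 ≡ 25² = 625 ≡ 25 (mod 150)
65 = 64 + 1, so 25^65 = 25^64 × 25^1 ≡ 25 × 25 (mod 150)
Multiplying step by step:
  25 × 25 = 625 ≡ 25 (mod 150)
Result: 25^65 ≡ 25 (mod 150)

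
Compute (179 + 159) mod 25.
13

(179 + 159) = 338
338 mod 25 = 13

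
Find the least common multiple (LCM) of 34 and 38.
646

First find GCD(34, 38) using the Euclidean algorithm:
34 = 0 × 38 + 34
38 = 1 × 34 + 4
34 = 8 × 4 + 2
4 = 2 × 2 + 0
GCD(34, 38) = 2

LCM formula: LCM(a, b) = (a × b) / GCD(a, b)
LCM(34, 38) = (34 × 38) / 2
LCM(34, 38) = 1292 / 2
LCM(34, 38) = 646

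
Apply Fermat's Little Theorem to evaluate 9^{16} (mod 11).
9

By Fermat's Little Theorem, a^(p-1) ≡ 1 (mod p) for prime p and gcd(a, p) = 1
Here p = 11, so 9^10 ≡ 1 (mod 11)
We can reduce the exponent: 16 mod 10 = 6
So 9^16 ≡ 9^6 (mod 11)
Computing: 9^6 mod 11 = 9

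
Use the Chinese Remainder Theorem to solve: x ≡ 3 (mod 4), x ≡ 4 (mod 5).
M = 4 × 5 = 20. M₁ = 5, y₁ ≡ 1 (mod 4). M₂ = 4, y₂ ≡ 4 (mod 5). x = 3×5×1 + 4×4×4 ≡ 19 (mod 20)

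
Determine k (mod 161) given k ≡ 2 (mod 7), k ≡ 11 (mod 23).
149

Using the Chinese Remainder Theorem:
M = product of moduli = 161
For equation 1: M_1 = 23, 23 ≡ 2 (mod 7), inverse of 23 mod 7 is 4 (check: 2 × 4 = 8 ≡ 1 (mod 7))
For equation 2: M_2 = 7, 7 ≡ 7 (mod 23), inverse of 7 mod 23 is 10 (check: 7 × 10 = 70 ≡ 1 (mod 23))
Combine: k ≡ Σ r_i×M_i×(M_i⁻¹ mod m_i) = 2×23×4 + 11×7×10 = 184 + 770 = 954
954 mod 161 = 149
k ≡ 149 (mod 161)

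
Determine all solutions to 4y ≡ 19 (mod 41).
15

Since gcd(4, 41) = 1 divides 19, a solution exists.
Multiply both sides by the inverse of 4 mod 41:
  4^(-1) mod 41 = 31
  x ≡ 31 × 19 ≡ 589 ≡ 15 (mod 41)
Verification: 4 × 15 = 60 = 1 × 41 + 19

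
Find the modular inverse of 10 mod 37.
10^(-1) ≡ 26 (mod 37). Verification: 10 × 26 = 260 ≡ 1 (mod 37)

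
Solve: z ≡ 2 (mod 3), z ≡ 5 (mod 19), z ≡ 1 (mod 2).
M = 3 × 19 × 2 = 114. M₁ = 38, y₁ ≡ 2 (mod 3). M₂ = 6, y₂ ≡ 16 (mod 19). M₃ = 57, y₃ ≡ 1 (mod 2). z = 2×38×2 + 5×6×16 + 1×57×1 ≡ 5 (mod 114)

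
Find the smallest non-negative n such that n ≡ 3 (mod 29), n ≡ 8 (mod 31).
380

Using the Chinese Remainder Theorem:
M = product of moduli = 899
For equation 1: M_1 = 31, 31 ≡ 2 (mod 29), inverse of 31 mod 29 is 15 (check: 2 × 15 = 30 ≡ 1 (mod 29))
For equation 2: M_2 = 29, 29 ≡ 29 (mod 31), inverse of 29 mod 31 is 15 (check: 29 × 15 = 435 ≡ 1 (mod 31))
Combine: n ≡ Σ r_i×M_i×(M_i⁻¹ mod m_i) = 3×31×15 + 8×29×15 = 1395 + 3480 = 4875
4875 mod 899 = 380
n ≡ 380 (mod 899)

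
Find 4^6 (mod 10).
6 = 4 + 2 (binary 110). Repeated squaring mod 10: 4^1 ≡ 4; 4^2 ≡ 4² = 16 ≡ 6; 4^4 ≡ 6² = 36 ≡ 6. Multiply: 4^6 = 4^4 × 4^2 ≡ 6 × 6 (mod 10): 6 × 6 = 36 ≡ 6. So 4^6 ≡ 6 (mod 10).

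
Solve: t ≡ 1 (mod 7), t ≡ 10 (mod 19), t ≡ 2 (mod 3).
M = 7 × 19 × 3 = 399. M₁ = 57, y₁ ≡ 1 (mod 7). M₂ = 21, y₂ ≡ 10 (mod 19). M₃ = 133, y₃ ≡ 1 (mod 3). t = 1×57×1 + 10×21×10 + 2×133×1 ≡ 29 (mod 399)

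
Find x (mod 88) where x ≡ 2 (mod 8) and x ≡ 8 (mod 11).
M = 8 × 11 = 88. M₁ = 11, y₁ ≡ 3 (mod 8). M₂ = 8, y₂ ≡ 7 (mod 11). x = 2×11×3 + 8×8×7 ≡ 74 (mod 88)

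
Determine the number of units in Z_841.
812

Prime factorization: 841 = 29^2
Using the formula φ(n) = n × Π(1 - 1/p) for each prime factor p:
φ(841) = 841 × (1 - 1/29)
φ(841) = 812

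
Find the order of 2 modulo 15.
Powers of 2 mod 15: 2^1≡2, 2^2≡4, 2^3≡8, 2^4≡1. Order = 4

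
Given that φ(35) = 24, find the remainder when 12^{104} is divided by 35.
By Euler: 12^{24} ≡ 1 (mod 35) since gcd(12, 35) = 1. 104 = 4×24 + 8. So 12^{104} ≡ 12^{8} ≡ 11 (mod 35)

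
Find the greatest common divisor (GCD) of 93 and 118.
1

Using the Euclidean algorithm:
93 = 0 × 118 + 93
118 = 1 × 93 + 25
93 = 3 × 25 + 18
25 = 1 × 18 + 7
18 = 2 × 7 + 4
7 = 1 × 4 + 3
4 = 1 × 3 + 1
3 = 3 × 1 + 0

GCD(93, 118) = 1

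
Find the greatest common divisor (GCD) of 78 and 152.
2

Using the Euclidean algorithm:
78 = 0 × 152 + 78
152 = 1 × 78 + 74
78 = 1 × 74 + 4
74 = 18 × 4 + 2
4 = 2 × 2 + 0

GCD(78, 152) = 2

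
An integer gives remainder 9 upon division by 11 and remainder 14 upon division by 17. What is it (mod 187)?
M = 11 × 17 = 187. M₁ = 17, y₁ ≡ 2 (mod 11). M₂ = 11, y₂ ≡ 14 (mod 17). z = 9×17×2 + 14×11×14 ≡ 31 (mod 187). The smallest positive such number is 31.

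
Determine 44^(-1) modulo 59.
44^(-1) ≡ 55 (mod 59). Verification: 44 × 55 = 2420 ≡ 1 (mod 59)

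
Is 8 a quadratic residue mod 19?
By Euler's criterion: 8^{9} ≡ 18 (mod 19). Since this equals -1 (≡ 18), 8 is not a QR.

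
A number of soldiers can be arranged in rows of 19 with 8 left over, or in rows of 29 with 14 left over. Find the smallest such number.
M = 19 × 29 = 551. M₁ = 29, y₁ ≡ 2 (mod 19). M₂ = 19, y₂ ≡ 26 (mod 29). x = 8×29×2 + 14×19×26 ≡ 217 (mod 551). The smallest positive such number is 217.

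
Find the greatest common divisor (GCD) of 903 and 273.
21

Using the Euclidean algorithm:
903 = 3 × 273 + 84
273 = 3 × 84 + 21
84 = 4 × 21 + 0

GCD(903, 273) = 21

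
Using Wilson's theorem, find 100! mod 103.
(102)! = (100)! × (101) × (102) ≡ -1 (mod 103). So (100)! ≡ -1 × [(102)(101)]^(-1) ≡ 51 (mod 103)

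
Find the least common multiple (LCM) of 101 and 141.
14241

First find GCD(101, 141) using the Euclidean algorithm:
101 = 0 × 141 + 101
141 = 1 × 101 + 40
101 = 2 × 40 + 21
40 = 1 × 21 + 19
21 = 1 × 19 + 2
19 = 9 × 2 + 1
2 = 2 × 1 + 0
GCD(101, 141) = 1

LCM formula: LCM(a, b) = (a × b) / GCD(a, b)
LCM(101, 141) = (101 × 141) / 1
LCM(101, 141) = 14241 / 1
LCM(101, 141) = 14241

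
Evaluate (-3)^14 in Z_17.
Using repeated squaring. (-3) ≡ 14 (mod 17). 14 = 8 + 4 + 2 (binary 1110). Repeated squaring mod 17: 14^1 ≡ 14; 14^2 ≡ 14² = 196 ≡ 9; 14^4 ≡ 9² = 81 ≡ 13; 14^8 ≡ 13² = 169 ≡ 16. Multiply: (-3)^14 ≡ 14^8 × 14^4 × 14^2 ≡ 16 × 13 × 9 (mod 17): 16 × 13 = 208 ≡ 4; 4 × 9 = 36 ≡ 2. So (-3)^14 ≡ 2 (mod 17).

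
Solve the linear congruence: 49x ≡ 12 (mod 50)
38

Since gcd(49, 50) = 1 divides 12, a solution exists.
Multiply both sides by the inverse of 49 mod 50:
  49^(-1) mod 50 = 49
  x ≡ 49 × 12 ≡ 588 ≡ 38 (mod 50)
Verification: 49 × 38 = 1862 = 37 × 50 + 12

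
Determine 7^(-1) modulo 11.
7^(-1) ≡ 8 (mod 11). Verification: 7 × 8 = 56 ≡ 1 (mod 11)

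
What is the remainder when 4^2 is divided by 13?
2 = 2 (binary 10). Repeated squaring mod 13: 4^1 ≡ 4; 4^2 ≡ 4² = 16 ≡ 3. So 4^2 ≡ 3 (mod 13).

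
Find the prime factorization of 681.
3 × 227

Divide by primes starting from smallest:
681 ÷ 3 = 227
227 ÷ 227 = 1

681 = 3 × 227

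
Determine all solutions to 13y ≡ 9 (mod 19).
8

Since gcd(13, 19) = 1 divides 9, a solution exists.
Multiply both sides by the inverse of 13 mod 19:
  13^(-1) mod 19 = 3
  x ≡ 3 × 9 ≡ 27 ≡ 8 (mod 19)
Verification: 13 × 8 = 104 = 5 × 19 + 9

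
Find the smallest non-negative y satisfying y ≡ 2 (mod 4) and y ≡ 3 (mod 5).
M = 4 × 5 = 20. M₁ = 5, y₁ ≡ 1 (mod 4). M₂ = 4, y₂ ≡ 4 (mod 5). y = 2×5×1 + 3×4×4 ≡ 18 (mod 20)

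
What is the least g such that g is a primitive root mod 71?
p - 1 = 70 has prime divisors 2, 5, 7. h is a primitive root mod 71 iff h^(70/q) ≢ 1 (mod 71) for each such q.
h = 2: 2^35 ≡ 1, 2^14 ≡ 54, 2^10 ≡ 30 (mod 71); 2^35 ≡ 1, so not a primitive root.
h = 3: 3^35 ≡ 1, 3^14 ≡ 54, 3^10 ≡ 48 (mod 71); 3^35 ≡ 1, so not a primitive root.
h = 4: 4^35 ≡ 1, 4^14 ≡ 5, 4^10 ≡ 48 (mod 71); 4^35 ≡ 1, so not a primitive root.
h = 5: 5^35 ≡ 1, 5^14 ≡ 57, 5^10 ≡ 1 (mod 71); 5^35 ≡ 1, so not a primitive root.
h = 6: 6^35 ≡ 1, 6^14 ≡ 5, 6^10 ≡ 20 (mod 71); 6^35 ≡ 1, so not a primitive root.
h = 7: 7^35 ≡ 70, 7^14 ≡ 54, 7^10 ≡ 45 (mod 71); none is 1, so 7 has order 70 and is a primitive root.
The smallest primitive root mod 71 is g = 7.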